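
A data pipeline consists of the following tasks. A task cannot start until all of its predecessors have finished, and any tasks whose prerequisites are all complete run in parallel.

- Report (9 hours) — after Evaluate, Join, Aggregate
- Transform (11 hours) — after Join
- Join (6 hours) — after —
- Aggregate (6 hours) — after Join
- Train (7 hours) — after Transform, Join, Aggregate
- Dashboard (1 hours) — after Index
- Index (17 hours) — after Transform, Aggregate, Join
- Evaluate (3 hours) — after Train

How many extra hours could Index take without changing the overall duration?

Join→Transform→Train→Evaluate→Report = 6+11+7+3+9 = 36 sets the makespan at 36 hours.
Index finishes as early as 34 and must finish by 35.
Slack of Index = 18 − 17 = 1 hour.

1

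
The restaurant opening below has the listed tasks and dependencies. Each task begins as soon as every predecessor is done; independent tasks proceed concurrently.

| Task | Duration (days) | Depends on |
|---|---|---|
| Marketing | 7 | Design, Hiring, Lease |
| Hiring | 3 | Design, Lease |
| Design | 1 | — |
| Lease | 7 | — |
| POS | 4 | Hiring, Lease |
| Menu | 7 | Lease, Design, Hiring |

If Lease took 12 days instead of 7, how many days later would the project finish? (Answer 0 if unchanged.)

Critical path before the change: Lease→Hiring→Menu = 7+3+7 = 17 giving 17 days.
Since Lease is critical, the +5 change carries straight to that chain (now 22 days).
The critical path is still Lease→Hiring→Menu; finish is now 22 days.
Change in finish: 22 − 17 = +5 days.

5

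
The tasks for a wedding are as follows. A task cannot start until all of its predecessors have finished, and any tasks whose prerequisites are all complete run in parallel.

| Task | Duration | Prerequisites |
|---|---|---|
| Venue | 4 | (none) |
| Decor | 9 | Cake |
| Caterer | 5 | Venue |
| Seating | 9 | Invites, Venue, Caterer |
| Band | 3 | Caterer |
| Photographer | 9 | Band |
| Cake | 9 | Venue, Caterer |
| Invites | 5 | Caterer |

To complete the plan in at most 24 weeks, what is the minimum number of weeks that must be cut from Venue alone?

3

Current finish: 27 weeks; target: 24.
Venue is on every critical path, so each week cut from Venue cuts the finish by one (this holds down to a finish of 24).
Need 27 − 24 = 3 weeks off Venue → Venue becomes 1 week, finish becomes 24.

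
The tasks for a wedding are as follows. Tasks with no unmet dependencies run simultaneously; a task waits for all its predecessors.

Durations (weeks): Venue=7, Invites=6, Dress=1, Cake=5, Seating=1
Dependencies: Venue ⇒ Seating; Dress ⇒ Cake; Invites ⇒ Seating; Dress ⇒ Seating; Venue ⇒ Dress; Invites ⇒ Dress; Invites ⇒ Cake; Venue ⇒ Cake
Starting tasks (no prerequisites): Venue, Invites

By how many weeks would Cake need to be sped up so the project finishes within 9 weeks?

Current finish: 13 weeks; target: 9.
Cake is on every critical path, so each week cut from Cake cuts the finish by one (this holds down to a finish of 9).
Need 13 − 9 = 4 weeks off Cake → Cake becomes 1 week, finish becomes 9.

4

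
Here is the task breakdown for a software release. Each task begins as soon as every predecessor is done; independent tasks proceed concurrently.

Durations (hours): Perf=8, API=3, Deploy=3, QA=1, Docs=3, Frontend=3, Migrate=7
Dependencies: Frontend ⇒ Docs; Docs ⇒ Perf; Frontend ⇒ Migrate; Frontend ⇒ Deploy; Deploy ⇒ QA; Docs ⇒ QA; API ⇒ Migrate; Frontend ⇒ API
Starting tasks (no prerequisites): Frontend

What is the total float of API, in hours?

1

Critical path: Frontend→Docs→Perf = 3+3+8 = 14, so the finish is 14 hours.
The longest chain containing API totals 13 hours.
So API can slip 7 − 6 = 1 hour.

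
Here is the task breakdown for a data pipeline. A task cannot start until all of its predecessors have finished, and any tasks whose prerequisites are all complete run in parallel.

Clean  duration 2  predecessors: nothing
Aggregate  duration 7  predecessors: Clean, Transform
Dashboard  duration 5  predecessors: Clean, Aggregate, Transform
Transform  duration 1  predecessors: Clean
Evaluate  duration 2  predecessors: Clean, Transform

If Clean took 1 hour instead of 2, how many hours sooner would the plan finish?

Critical path before the change: Clean→Transform→Aggregate→Dashboard = 2+1+7+5 = 15 giving 15 hours.
Since Clean is critical, the -1 change carries straight to that chain (now 14 hours).
No other chain overtakes it, so the finish is 14 hours.
Change in finish: 14 − 15 = -1 hours.

1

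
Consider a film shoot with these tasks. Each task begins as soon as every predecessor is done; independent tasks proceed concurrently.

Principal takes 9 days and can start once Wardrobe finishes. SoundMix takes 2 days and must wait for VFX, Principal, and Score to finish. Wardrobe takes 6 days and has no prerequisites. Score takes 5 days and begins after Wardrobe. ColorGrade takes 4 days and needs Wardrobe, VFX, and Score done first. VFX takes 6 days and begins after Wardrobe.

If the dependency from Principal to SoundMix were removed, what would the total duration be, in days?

16

Original critical path: Wardrobe→Principal→SoundMix = 6+9+2 = 17 ⇒ 17 days.
Without Principal→SoundMix, SoundMix's earliest start moves from 15 to 12.
After: Wardrobe→VFX→ColorGrade = 6+6+4 = 16 → 16 days.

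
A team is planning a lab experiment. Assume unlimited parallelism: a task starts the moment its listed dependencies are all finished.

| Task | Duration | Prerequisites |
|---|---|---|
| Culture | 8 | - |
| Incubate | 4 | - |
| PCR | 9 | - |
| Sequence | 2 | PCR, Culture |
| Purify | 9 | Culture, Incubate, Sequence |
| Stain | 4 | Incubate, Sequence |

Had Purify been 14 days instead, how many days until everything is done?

25

Critical path before the change: PCR→Sequence→Purify = 9+2+9 = 20 giving 20 days.
Since Purify is critical, the +5 change carries straight to that chain (now 25 days).
The critical path is still PCR→Sequence→Purify; finish is now 25 days.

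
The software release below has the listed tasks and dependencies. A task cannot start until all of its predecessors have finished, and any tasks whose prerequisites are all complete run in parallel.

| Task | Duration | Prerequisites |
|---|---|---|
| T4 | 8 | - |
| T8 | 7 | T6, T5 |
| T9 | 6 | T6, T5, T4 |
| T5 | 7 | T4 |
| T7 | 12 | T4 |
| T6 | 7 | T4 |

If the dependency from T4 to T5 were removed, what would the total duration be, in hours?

22

Original critical path: T4→T5→T8 = 8+7+7 = 22 ⇒ 22 hours.
Without T4→T5, T5's earliest start moves from 8 to 0.
The longest chain is now T4→T6→T8 = 8+7+7 = 22, so the schedule takes 22 hours.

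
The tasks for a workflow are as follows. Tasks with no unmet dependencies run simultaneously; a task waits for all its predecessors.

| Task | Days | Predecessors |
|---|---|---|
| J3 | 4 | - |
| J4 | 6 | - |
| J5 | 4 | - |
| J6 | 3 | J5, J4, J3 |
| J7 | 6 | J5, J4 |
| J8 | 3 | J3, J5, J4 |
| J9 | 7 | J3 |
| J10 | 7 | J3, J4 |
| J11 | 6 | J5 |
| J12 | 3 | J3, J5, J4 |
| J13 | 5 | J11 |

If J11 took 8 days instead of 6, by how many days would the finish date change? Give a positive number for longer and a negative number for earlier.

Baseline: J5→J11→J13 = 4+6+5 = 15 → 15 days.
J11 is on the critical path; changing it to 8 makes that path 17 days.
That remains the longest chain; total 17 days.
Change in finish: 17 − 15 = +2 days.

2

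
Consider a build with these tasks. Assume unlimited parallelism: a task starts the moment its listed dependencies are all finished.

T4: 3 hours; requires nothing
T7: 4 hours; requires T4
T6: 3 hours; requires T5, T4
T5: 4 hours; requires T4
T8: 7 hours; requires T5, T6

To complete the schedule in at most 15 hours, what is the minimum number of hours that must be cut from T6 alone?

2

Current finish: 17 hours; target: 15.
T6 is on every critical path, so each hour cut from T6 cuts the finish by one (this holds down to a finish of 15).
Need 17 − 15 = 2 hours off T6 → T6 becomes 1 hour, finish becomes 15.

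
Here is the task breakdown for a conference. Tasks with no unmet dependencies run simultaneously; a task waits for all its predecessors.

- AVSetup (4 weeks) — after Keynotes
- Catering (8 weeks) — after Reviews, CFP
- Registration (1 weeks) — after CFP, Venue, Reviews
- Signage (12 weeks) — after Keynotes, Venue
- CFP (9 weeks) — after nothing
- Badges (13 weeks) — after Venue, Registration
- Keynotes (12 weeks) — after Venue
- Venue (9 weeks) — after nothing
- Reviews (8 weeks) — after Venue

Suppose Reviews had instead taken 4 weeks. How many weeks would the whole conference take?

Baseline: Venue→Keynotes→Signage = 9+12+12 = 33 → 33 weeks.
Reviews has 2 weeks of float (longest path through it is 31).
No other chain overtakes it, so the finish is 33 weeks.

33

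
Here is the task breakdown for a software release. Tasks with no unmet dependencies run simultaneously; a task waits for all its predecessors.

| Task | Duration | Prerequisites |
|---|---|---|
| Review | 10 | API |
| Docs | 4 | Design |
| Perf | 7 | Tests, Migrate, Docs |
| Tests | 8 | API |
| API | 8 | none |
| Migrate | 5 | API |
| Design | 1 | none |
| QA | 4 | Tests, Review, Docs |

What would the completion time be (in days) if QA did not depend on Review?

23

Before: longest chain API→Tests→Perf = 8+8+7 = 23, finish 23.
Without Review→QA, QA's earliest start moves from 18 to 16.
New critical path: API→Tests→Perf = 8+8+7 = 23 ⇒ 23 days.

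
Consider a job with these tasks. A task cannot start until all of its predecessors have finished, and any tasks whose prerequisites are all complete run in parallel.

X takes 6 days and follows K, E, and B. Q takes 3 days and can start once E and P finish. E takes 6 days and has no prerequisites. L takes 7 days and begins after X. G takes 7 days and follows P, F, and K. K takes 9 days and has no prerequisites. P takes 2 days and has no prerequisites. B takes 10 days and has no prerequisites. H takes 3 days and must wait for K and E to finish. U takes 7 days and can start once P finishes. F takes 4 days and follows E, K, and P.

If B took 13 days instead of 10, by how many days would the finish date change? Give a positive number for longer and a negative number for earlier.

3

Critical path before the change: B→X→L = 10+6+7 = 23 giving 23 days.
B is on the critical path; changing it to 13 makes that path 26 days.
That remains the longest chain; total 26 days.
Change in finish: 26 − 23 = +3 days.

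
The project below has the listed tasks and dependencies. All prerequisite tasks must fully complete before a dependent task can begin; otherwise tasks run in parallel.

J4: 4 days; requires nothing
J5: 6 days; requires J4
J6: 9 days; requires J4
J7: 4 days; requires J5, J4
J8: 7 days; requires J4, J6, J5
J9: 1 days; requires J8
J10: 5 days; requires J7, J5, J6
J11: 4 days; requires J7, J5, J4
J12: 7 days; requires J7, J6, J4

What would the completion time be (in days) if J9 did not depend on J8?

21

Before: longest chain J4→J5→J7→J12 = 4+6+4+7 = 21, finish 21.
Without J8→J9, J9's earliest start moves from 20 to 0.
New critical path: J4→J5→J7→J12 = 4+6+4+7 = 21 ⇒ 21 days.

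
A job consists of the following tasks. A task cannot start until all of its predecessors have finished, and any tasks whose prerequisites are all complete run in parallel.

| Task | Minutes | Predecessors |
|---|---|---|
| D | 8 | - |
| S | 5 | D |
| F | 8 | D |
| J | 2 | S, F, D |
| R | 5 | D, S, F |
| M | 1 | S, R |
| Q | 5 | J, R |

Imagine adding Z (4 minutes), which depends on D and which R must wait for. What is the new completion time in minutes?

26

Originally the job takes 26 minutes.
With Z inserted, R now waits for max(D, S, F, Z).
New critical path: D→F→R→Q = 8+8+5+5 = 26 ⇒ 26 minutes.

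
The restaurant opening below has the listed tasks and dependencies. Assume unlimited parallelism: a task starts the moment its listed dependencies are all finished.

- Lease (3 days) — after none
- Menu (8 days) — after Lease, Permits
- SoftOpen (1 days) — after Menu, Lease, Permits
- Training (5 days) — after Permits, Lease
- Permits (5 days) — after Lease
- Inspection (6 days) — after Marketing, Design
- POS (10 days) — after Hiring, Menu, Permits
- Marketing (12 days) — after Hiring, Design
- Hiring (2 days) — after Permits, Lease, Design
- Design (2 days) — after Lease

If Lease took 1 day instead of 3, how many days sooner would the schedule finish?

Critical path before the change: Lease→Permits→Hiring→Marketing→Inspection = 3+5+2+12+6 = 28 giving 28 days.
Lease lies on that path, so at 1 day the path becomes 26 days.
The critical path is still Lease→Permits→Hiring→Marketing→Inspection; finish is now 26 days.
Change in finish: 26 − 28 = -2 days.

2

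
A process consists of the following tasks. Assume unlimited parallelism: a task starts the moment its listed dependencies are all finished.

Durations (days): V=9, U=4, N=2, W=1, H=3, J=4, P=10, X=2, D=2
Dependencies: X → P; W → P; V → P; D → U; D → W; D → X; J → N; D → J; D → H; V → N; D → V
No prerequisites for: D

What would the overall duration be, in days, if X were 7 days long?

21

Actual critical path: D→V→P = 2+9+10 = 21 ⇒ 21 days.
X has 7 days of float (longest path through it is 14).
No other chain overtakes it, so the finish is 21 days.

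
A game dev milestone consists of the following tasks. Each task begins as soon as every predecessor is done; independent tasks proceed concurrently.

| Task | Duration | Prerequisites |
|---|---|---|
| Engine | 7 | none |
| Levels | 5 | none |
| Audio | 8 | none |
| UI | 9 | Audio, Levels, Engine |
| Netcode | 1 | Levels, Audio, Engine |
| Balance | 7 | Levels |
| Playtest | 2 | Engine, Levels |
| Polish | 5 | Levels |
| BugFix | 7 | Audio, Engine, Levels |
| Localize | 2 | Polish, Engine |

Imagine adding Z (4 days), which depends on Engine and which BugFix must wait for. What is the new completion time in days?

18

Originally the project takes 17 days.
With Z inserted, BugFix now waits for max(Audio, Engine, Levels, Z).
New critical path: Engine→Z→BugFix = 7+4+7 = 18 ⇒ 18 days.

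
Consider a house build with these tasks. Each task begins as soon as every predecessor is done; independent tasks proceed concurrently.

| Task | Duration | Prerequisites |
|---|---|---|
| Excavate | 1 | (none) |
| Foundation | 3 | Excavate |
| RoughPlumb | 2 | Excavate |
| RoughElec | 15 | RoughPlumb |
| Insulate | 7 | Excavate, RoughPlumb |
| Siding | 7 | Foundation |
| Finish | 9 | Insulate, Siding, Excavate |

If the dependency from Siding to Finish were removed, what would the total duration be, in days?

With the dependency in place, Excavate→Foundation→Siding→Finish = 1+3+7+9 = 20 sets the finish at 20 days.
Without Siding→Finish, Finish's earliest start moves from 11 to 10.
The longest chain is now Excavate→RoughPlumb→Insulate→Finish = 1+2+7+9 = 19, so the project takes 19 days.

19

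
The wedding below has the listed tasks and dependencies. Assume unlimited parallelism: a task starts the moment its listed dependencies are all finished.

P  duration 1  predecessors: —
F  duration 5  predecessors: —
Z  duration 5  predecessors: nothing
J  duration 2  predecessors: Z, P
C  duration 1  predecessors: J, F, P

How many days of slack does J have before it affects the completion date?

Critical path: Z→J→C = 5+2+1 = 8, so the finish is 8 days.
The longest chain containing J totals 8 days.
Slack of J = 5 − 5 = 0 days.

0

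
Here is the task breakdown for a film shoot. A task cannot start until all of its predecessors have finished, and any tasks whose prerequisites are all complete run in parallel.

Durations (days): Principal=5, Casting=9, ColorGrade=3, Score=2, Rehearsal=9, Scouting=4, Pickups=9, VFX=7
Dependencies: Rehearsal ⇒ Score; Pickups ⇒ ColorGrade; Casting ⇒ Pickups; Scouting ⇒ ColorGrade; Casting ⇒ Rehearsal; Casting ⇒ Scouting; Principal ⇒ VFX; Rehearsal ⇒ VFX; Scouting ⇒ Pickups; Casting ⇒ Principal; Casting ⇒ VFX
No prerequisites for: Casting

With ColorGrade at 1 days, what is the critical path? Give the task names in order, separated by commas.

Casting, Rehearsal, VFX

Baseline: Casting→Scouting→Pickups→ColorGrade = 9+4+9+3 = 25 → 25 days.
ColorGrade is on the critical path; changing it to 1 makes that path 23 days.
Now Casting→Rehearsal→VFX = 9+9+7 = 25 is longest, so the finish becomes 25 days.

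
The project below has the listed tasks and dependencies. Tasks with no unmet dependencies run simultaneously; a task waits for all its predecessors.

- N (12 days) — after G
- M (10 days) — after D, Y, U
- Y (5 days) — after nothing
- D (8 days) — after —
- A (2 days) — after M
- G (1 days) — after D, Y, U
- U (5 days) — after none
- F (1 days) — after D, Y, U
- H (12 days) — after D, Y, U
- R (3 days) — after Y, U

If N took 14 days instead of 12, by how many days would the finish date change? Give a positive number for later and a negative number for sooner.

2

The binding path is D→G→N = 8+1+12 = 21; finish at 21 days.
N lies on that path, so at 14 days the path becomes 23 days.
That remains the longest chain; total 23 days.
Change in finish: 23 − 21 = +2 days.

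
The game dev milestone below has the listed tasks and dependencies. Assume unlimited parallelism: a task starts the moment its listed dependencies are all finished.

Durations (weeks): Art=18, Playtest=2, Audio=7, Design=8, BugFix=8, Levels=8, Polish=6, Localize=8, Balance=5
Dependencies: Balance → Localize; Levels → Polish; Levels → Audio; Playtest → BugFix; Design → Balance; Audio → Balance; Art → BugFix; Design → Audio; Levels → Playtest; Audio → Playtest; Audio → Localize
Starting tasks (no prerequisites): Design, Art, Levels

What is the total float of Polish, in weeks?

14

The longest chain is Design→Audio→Balance→Localize = 8+7+5+8 = 28; overall finish 28 weeks.
Polish finishes as early as 14 and must finish by 28.
Slack of Polish = 22 − 8 = 14 weeks.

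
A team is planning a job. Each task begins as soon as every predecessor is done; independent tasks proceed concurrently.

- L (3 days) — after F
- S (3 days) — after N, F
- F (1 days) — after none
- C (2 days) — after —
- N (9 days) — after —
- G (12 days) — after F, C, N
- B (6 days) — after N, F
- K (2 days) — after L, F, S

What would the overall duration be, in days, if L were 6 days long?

21

The binding path is N→G = 9+12 = 21; finish at 21 days.
L has 15 days of float (longest path through it is 6).
The critical path is still N→G; finish is now 21 days.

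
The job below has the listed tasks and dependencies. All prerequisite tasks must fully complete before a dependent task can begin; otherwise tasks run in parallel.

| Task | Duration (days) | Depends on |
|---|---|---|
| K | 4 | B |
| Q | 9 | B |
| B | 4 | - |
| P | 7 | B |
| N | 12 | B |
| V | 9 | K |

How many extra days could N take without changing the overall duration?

1

Critical path: B→K→V = 4+4+9 = 17, so the finish is 17 days.
Longest path through N: 16 days (earliest finish 16, latest finish 17).
So N can slip 17 − 16 = 1 day.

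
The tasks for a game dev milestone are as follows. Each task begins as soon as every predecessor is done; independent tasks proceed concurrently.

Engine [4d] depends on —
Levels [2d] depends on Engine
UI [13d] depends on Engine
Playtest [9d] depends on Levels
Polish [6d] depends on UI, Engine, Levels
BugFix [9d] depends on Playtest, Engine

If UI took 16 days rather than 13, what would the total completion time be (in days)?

As given, the longest chain is Engine→Levels→Playtest→BugFix = 4+2+9+9 = 24, so the finish is 24 days.
UI is off the critical path — its longest chain is 23 days, giving 1 of slack.
The binding chain switches to Engine→UI→Polish = 4+16+6 = 26; finish 26 days.

26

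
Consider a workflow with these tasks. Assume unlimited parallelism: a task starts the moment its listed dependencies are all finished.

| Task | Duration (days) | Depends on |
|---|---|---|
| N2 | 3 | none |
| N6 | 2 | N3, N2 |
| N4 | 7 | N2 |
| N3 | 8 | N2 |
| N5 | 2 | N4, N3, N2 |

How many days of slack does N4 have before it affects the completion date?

The longest chain is N2→N3→N5 = 3+8+2 = 13; overall finish 13 days.
Longest path through N4: 12 days (earliest finish 10, latest finish 11).
Slack of N4 = 4 − 3 = 1 day.

1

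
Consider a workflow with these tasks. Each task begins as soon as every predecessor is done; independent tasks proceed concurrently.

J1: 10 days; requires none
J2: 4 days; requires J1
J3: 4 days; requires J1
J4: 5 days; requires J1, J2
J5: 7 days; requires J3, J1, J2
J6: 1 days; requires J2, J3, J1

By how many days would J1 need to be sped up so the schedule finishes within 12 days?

9

Current finish: 21 days; target: 12.
J1 is on every critical path, so each day cut from J1 cuts the finish by one (this holds down to a finish of 12).
Need 21 − 12 = 9 days off J1 → J1 becomes 1 day, finish becomes 12.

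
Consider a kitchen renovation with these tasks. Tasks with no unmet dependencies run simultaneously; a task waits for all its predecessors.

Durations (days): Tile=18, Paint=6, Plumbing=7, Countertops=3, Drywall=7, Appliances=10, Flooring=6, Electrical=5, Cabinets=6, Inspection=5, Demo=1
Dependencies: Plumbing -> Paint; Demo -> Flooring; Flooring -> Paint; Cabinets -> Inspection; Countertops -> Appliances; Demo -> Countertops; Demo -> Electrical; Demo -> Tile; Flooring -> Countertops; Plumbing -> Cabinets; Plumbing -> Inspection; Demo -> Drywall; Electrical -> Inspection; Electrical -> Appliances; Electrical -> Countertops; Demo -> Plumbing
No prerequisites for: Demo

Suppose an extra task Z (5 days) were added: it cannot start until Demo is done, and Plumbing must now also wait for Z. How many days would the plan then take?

Originally the plan takes 20 days.
With Z inserted, Plumbing now waits for max(Demo, Z).
New critical path: Demo→Z→Plumbing→Cabinets→Inspection = 1+5+7+6+5 = 24 ⇒ 24 days.

24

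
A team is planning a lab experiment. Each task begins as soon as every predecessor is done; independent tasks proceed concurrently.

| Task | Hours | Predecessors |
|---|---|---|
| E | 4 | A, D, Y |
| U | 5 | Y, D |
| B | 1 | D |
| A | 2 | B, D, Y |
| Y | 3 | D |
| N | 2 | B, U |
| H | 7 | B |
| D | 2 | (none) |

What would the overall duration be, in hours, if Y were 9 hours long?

Baseline: D→Y→U→N = 2+3+5+2 = 12 → 12 hours.
Y is on the critical path; changing it to 9 makes that path 18 hours.
That remains the longest chain; total 18 hours.

18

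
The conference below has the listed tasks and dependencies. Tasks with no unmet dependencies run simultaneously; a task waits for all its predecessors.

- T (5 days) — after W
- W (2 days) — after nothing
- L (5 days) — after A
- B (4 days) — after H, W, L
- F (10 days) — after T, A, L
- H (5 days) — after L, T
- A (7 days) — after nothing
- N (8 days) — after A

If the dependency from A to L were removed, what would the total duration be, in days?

Original critical path: A→L→F = 7+5+10 = 22 ⇒ 22 days.
Without A→L, L's earliest start moves from 7 to 0.
After: W→T→F = 2+5+10 = 17 → 17 days.

17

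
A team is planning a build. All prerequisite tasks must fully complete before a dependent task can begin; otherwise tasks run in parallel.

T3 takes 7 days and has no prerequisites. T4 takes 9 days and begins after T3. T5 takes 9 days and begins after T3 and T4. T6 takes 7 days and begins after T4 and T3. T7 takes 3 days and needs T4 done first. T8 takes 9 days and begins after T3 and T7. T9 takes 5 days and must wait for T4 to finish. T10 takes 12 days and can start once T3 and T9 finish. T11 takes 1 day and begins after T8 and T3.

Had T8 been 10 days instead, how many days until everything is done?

Critical path before the change: T3→T4→T9→T10 = 7+9+5+12 = 33 giving 33 days.
T8 is off the critical path — its longest chain is 29 days, giving 4 of slack.
No other chain overtakes it, so the finish is 33 days.

33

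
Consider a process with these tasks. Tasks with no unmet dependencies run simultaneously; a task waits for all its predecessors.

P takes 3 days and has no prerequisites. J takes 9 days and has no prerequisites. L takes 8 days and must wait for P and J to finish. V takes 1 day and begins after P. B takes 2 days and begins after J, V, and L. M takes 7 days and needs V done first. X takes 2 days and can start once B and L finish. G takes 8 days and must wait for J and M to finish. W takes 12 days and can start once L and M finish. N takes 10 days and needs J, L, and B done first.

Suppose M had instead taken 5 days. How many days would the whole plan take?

Baseline: J→L→B→N = 9+8+2+10 = 29 → 29 days.
M has 6 days of float (longest path through it is 23).
That remains the longest chain; total 29 days.

29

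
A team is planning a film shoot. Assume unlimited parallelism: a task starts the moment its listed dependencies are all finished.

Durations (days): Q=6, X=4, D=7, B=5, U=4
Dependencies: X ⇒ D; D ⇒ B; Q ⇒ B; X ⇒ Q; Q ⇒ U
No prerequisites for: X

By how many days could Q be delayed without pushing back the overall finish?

X→D→B = 4+7+5 = 16 sets the makespan at 16 days.
Q finishes as early as 10 and must finish by 11.
So Q can slip 11 − 10 = 1 day.

1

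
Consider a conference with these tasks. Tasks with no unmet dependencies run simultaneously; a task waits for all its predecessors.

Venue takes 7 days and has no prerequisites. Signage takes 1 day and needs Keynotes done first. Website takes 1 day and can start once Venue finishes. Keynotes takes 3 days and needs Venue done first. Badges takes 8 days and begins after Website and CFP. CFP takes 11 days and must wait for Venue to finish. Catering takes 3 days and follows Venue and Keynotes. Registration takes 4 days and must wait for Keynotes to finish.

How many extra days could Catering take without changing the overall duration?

13

Critical path: Venue→CFP→Badges = 7+11+8 = 26, so the finish is 26 days.
Longest path through Catering: 13 days (earliest finish 13, latest finish 26).
So Catering can slip 26 − 13 = 13 days.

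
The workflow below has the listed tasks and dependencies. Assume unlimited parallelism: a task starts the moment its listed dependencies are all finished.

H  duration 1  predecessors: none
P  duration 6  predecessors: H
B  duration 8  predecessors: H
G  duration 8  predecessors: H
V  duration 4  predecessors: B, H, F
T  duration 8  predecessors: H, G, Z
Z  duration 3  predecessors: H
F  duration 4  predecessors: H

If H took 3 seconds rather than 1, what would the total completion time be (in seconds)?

The binding path is H→G→T = 1+8+8 = 17; finish at 17 seconds.
H is on the critical path; changing it to 3 makes that path 19 seconds.
That remains the longest chain; total 19 seconds.

19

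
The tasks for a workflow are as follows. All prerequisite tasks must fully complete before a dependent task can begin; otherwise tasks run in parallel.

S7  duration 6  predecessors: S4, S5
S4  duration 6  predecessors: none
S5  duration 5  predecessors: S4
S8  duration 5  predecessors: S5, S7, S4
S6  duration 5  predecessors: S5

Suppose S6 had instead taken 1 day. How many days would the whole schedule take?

The binding path is S4→S5→S7→S8 = 6+5+6+5 = 22; finish at 22 days.
S6 has 6 days of float (longest path through it is 16).
No other chain overtakes it, so the finish is 22 days.

22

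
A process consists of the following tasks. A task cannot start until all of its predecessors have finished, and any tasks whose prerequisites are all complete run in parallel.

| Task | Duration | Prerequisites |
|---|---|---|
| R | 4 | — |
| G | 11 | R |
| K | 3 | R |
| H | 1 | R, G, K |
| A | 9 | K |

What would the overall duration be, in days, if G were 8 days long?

16

Actual critical path: R→G→H = 4+11+1 = 16 ⇒ 16 days.
G lies on that path, so at 8 days the path becomes 13 days.
The binding chain switches to R→K→A = 4+3+9 = 16; finish 16 days.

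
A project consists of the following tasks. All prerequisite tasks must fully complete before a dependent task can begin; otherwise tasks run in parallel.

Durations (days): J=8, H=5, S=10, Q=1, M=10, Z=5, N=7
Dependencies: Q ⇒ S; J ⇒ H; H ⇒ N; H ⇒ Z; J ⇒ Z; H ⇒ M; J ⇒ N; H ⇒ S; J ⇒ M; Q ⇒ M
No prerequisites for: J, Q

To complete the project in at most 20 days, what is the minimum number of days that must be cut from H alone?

3

Current finish: 23 days; target: 20.
H is on every critical path, so each day cut from H cuts the finish by one (this holds down to a finish of 19).
Need 23 − 20 = 3 days off H → H becomes 2 days, finish becomes 20.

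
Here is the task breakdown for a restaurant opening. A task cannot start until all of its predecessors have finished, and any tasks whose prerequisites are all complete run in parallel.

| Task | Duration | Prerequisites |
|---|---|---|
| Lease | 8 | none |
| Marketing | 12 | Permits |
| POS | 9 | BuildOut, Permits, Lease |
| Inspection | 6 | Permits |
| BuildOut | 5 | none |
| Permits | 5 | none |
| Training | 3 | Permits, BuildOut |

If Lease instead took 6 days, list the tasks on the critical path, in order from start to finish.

Actual critical path: Lease→POS = 8+9 = 17 ⇒ 17 days.
Lease is on the critical path; changing it to 6 makes that path 15 days.
New critical path: Permits→Marketing = 5+12 = 17 ⇒ 17 days.

Permits, Marketing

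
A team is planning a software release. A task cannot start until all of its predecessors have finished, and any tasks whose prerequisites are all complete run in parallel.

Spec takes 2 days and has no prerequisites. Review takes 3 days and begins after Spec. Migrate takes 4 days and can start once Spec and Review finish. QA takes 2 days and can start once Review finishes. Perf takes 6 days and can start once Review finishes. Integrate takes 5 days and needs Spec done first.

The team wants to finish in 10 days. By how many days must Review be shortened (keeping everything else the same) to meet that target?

1

Current finish: 11 days; target: 10.
Review is on every critical path, so each day cut from Review cuts the finish by one (this holds down to a finish of 9).
Need 11 − 10 = 1 day off Review → Review becomes 2 days, finish becomes 10.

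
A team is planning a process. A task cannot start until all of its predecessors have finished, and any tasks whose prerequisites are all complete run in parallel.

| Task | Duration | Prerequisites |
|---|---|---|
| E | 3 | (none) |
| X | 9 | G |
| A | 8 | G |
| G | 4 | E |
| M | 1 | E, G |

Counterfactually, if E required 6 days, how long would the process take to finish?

Actual critical path: E→G→X = 3+4+9 = 16 ⇒ 16 days.
Since E is critical, the +3 change carries straight to that chain (now 19 days).
No other chain overtakes it, so the finish is 19 days.

19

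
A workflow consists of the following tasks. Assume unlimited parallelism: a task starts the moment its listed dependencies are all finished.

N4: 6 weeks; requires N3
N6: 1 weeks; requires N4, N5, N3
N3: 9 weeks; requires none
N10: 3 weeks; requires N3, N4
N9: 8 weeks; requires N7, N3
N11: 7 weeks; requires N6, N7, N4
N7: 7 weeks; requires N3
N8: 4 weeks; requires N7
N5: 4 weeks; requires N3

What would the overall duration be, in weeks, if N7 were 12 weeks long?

Critical path before the change: N3→N7→N9 = 9+7+8 = 24 giving 24 weeks.
Since N7 is critical, the +5 change carries straight to that chain (now 29 weeks).
No other chain overtakes it, so the finish is 29 weeks.

29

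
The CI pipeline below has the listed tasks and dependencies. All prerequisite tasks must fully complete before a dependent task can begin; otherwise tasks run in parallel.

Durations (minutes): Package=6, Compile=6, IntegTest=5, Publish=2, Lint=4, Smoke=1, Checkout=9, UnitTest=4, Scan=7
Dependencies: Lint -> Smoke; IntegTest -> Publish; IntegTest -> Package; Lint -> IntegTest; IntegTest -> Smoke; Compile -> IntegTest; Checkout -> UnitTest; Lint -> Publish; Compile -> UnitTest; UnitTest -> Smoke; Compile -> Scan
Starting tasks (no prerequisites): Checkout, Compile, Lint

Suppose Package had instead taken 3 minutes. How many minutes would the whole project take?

14

Actual critical path: Compile→IntegTest→Package = 6+5+6 = 17 ⇒ 17 minutes.
Package is on the critical path; changing it to 3 makes that path 14 minutes.
New critical path: Checkout→UnitTest→Smoke = 9+4+1 = 14 ⇒ 14 minutes.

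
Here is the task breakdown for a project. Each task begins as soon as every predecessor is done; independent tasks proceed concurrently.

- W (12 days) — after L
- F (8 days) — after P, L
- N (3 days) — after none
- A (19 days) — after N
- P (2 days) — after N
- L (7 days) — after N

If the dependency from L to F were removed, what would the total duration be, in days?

22

With the dependency in place, N→A = 3+19 = 22 sets the finish at 22 days.
Without L→F, F's earliest start moves from 10 to 5.
New critical path: N→A = 3+19 = 22 ⇒ 22 days.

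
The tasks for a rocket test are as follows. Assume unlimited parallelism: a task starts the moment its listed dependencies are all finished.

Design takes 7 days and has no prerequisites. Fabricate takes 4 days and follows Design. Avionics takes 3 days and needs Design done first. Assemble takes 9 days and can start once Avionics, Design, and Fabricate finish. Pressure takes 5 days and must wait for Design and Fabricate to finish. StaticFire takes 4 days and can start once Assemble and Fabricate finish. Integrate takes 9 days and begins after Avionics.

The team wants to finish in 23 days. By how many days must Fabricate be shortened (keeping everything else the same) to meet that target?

1

Current finish: 24 days; target: 23.
Fabricate is on every critical path, so each day cut from Fabricate cuts the finish by one (this holds down to a finish of 23).
Need 24 − 23 = 1 day off Fabricate → Fabricate becomes 3 days, finish becomes 23.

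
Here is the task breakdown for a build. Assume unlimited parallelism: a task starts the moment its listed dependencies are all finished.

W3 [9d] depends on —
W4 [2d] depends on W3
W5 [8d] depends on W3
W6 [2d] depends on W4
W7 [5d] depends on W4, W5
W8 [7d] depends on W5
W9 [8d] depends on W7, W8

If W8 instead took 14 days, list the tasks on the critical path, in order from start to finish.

Actual critical path: W3→W5→W8→W9 = 9+8+7+8 = 32 ⇒ 32 days.
W8 lies on that path, so at 14 days the path becomes 39 days.
That remains the longest chain; total 39 days.

W3, W5, W8, W9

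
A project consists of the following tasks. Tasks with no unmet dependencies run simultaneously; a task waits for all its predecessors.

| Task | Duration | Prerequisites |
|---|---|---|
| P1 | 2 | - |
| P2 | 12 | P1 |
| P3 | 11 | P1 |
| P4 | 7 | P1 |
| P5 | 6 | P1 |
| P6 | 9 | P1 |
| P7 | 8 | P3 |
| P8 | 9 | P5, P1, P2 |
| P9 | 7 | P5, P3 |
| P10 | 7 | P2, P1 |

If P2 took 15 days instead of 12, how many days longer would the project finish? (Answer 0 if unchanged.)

Critical path before the change: P1→P2→P8 = 2+12+9 = 23 giving 23 days.
P2 is on the critical path; changing it to 15 makes that path 26 days.
No other chain overtakes it, so the finish is 26 days.
Change in finish: 26 − 23 = +3 days.

3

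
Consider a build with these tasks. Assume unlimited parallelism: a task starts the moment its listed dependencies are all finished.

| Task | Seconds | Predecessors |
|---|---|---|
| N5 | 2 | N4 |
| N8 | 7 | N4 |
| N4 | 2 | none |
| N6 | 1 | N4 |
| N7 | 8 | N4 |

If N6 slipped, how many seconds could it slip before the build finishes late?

The longest chain is N4→N7 = 2+8 = 10; overall finish 10 seconds.
Longest path through N6: 3 seconds (earliest finish 3, latest finish 10).
Slack of N6 = 9 − 2 = 7 seconds.

7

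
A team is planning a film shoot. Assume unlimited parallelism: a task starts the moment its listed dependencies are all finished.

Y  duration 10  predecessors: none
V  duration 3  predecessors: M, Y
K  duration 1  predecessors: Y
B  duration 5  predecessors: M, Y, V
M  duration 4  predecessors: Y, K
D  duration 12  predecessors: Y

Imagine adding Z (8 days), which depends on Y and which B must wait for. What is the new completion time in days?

23

Originally the plan takes 23 days.
With Z inserted, B now waits for max(M, Y, V, Z).
New critical path: Y→Z→B = 10+8+5 = 23 ⇒ 23 days.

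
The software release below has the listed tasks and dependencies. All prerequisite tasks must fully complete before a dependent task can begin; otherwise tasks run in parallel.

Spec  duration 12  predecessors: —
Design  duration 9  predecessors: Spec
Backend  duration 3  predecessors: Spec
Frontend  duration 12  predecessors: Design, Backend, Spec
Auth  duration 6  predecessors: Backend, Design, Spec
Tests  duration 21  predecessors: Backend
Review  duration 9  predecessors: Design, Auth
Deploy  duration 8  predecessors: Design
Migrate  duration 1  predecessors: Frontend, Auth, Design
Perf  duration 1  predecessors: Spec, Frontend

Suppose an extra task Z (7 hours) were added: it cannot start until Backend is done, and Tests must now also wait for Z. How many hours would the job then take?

43

Originally the job takes 36 hours.
With Z inserted, Tests now waits for max(Backend, Z).
New critical path: Spec→Backend→Z→Tests = 12+3+7+21 = 43 ⇒ 43 hours.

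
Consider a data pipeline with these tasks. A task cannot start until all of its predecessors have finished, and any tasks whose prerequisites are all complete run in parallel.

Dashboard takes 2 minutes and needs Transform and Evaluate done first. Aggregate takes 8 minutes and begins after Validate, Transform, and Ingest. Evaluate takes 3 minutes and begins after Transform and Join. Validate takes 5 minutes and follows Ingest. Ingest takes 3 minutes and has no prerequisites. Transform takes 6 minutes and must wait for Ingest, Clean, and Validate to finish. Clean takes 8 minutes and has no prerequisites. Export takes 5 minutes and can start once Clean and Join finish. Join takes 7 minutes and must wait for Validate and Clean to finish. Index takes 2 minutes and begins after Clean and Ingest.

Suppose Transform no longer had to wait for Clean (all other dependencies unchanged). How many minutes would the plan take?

22

Before: longest chain Ingest→Validate→Transform→Aggregate = 3+5+6+8 = 22, finish 22.
Dropping Clean→Transform doesn't change Transform's earliest start (8); another predecessor still binds.
After: Ingest→Validate→Transform→Aggregate = 3+5+6+8 = 22 → 22 minutes.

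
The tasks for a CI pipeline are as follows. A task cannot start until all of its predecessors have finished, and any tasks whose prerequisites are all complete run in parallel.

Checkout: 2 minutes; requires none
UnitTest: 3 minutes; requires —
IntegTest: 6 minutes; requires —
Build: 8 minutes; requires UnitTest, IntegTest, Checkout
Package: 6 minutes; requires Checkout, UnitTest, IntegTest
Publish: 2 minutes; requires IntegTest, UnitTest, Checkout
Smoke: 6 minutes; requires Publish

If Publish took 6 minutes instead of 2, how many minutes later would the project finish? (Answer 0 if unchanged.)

The binding path is IntegTest→Publish→Smoke = 6+2+6 = 14; finish at 14 minutes.
Since Publish is critical, the +4 change carries straight to that chain (now 18 minutes).
That remains the longest chain; total 18 minutes.
Change in finish: 18 − 14 = +4 minutes.

4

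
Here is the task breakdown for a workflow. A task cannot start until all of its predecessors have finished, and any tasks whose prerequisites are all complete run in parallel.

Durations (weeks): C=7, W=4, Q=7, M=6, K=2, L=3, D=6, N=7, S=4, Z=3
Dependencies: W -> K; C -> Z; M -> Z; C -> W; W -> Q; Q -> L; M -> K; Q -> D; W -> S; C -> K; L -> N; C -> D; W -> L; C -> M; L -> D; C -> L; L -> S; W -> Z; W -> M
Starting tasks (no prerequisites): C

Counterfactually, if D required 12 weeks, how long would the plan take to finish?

33

Baseline: C→W→Q→L→N = 7+4+7+3+7 = 28 → 28 weeks.
The longest path through D is only 27 weeks, so D has float 1.
The binding chain switches to C→W→Q→L→D = 7+4+7+3+12 = 33; finish 33 weeks.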